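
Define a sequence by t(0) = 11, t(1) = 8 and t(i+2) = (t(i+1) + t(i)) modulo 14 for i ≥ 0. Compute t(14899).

6

Computing terms: t(0) = 11, t(1) = 8, t(2) = 5, t(3) = 13, t(4) = 4, t(5) = 3, t(6) = 7, t(7) = 10, t(8) = 3, t(9) = 13, t(10) = 2, t(11) = 1, t(12) = 3, t(13) = 4, t(14) = 7, t(15) = 11, t(16) = 4, t(17) = 1, t(18) = 5, t(19) = 6, t(20) = 11, t(21) = 3, t(22) = 0, t(23) = 3, t(24) = 3, t(25) = 6, t(26) = 9, t(27) = 1, t(28) = 10, t(29) = 11, t(30) = 7, t(31) = 4, t(32) = 11, t(33) = 1, t(34) = 12, t(35) = 13, t(36) = 11, t(37) = 10, t(38) = 7, t(39) = 3, t(40) = 10, t(41) = 13, t(42) = 9, t(43) = 8, t(44) = 3, t(45) = 11, t(46) = 0, t(47) = 11, t(48) = 11, t(49) = 8.
The sequence repeats with period 48.
(14899 - 0) mod 48 = 19, so t(14899) = t(19) = 6.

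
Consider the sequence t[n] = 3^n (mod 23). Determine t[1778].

2

We have t[1] = 3; t[2] = 9; t[3] = 4; t[4] = 12; t[5] = 13; t[6] = 16; t[7] = 2; t[8] = 6; t[9] = 18; t[10] = 8; t[11] = 1; t[12] = 3.
Since t[12] = t[1] = 3, the sequence is periodic with period 11.
So t[1778] = t[1 + ((1778-1) mod 11)] = t[7] = 2.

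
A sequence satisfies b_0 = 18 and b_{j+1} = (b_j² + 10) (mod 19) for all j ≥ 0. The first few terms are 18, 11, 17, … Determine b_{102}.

Listing terms: b_0 = 18; b_1 = 11; b_2 = 17; b_3 = 14; b_4 = 16; b_5 = 0; b_6 = 10; b_7 = 15; b_8 = 7; b_9 = 2; b_{10} = 14.
Since b_{10} = b_3 = 14, the sequence is eventually periodic: after a pre-period of length 3 it cycles with period 7.
For j ≥ 3, b_j depends only on (j - 3) mod 7. (102 - 3) mod 7 = 1, so b_{102} = b_4 = 16.

16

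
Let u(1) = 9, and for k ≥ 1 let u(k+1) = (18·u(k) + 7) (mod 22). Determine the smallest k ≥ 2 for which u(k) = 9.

Listing terms: u(1) = 9,  u(2) = 15,  u(3) = 13,  u(4) = 21,  u(5) = 11,  u(6) = 7,  u(7) = 1,  u(8) = 3,  u(9) = 17,  u(10) = 5,  u(11) = 9.
The sequence repeats with period 10.
The value 9 next appears (with k ≥ 2) at u(11).

11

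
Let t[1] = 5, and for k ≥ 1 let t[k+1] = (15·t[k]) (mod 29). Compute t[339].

Computing terms: t[1] = 5; t[2] = 17; t[3] = 23; t[4] = 26; t[5] = 13; t[6] = 21; t[7] = 25; t[8] = 27; t[9] = 28; t[10] = 14; t[11] = 7; t[12] = 18; t[13] = 9; t[14] = 19; t[15] = 24; t[16] = 12; t[17] = 6; t[18] = 3; t[19] = 16; t[20] = 8; t[21] = 4; t[22] = 2; t[23] = 1; t[24] = 15; t[25] = 22; t[26] = 11; t[27] = 20; t[28] = 10; t[29] = 5.
The sequence repeats with period 28.
(339 - 1) mod 28 = 2, so t[339] = t[3] = 23.

23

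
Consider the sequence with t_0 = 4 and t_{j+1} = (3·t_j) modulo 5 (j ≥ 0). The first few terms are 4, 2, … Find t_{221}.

Listing terms: t_0 = 4,  t_1 = 2,  t_2 = 1,  t_3 = 3,  t_4 = 4.
The sequence repeats with period 4.
So t_{221} = t_{0 + ((221-0) mod 4)} = t_1 = 2.

2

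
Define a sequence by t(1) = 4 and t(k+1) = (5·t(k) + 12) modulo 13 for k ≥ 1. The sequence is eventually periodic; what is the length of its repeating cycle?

4

Listing terms: t(1) = 4; t(2) = 6; t(3) = 3; t(4) = 1; t(5) = 4.
The sequence repeats with period 4.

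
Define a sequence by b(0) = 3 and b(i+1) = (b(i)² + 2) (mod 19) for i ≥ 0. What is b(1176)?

Listing terms: b(0) = 3, b(1) = 11, b(2) = 9, b(3) = 7, b(4) = 13, b(5) = 0, b(6) = 2, b(7) = 6, b(8) = 0.
Since b(8) = b(5) = 0, the sequence is eventually periodic: after a pre-period of length 5 it cycles with period 3.
For i ≥ 5, b(i) depends only on (i - 5) mod 3. (1176 - 5) mod 3 = 1, so b(1176) = b(6) = 2.

2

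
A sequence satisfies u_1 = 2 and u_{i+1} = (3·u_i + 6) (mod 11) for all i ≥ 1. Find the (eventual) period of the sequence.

5

Computing terms: u_1 = 2,  u_2 = 1,  u_3 = 9,  u_4 = 0,  u_5 = 6,  u_6 = 2.
Since u_6 = u_1 = 2, the sequence is periodic with period 5.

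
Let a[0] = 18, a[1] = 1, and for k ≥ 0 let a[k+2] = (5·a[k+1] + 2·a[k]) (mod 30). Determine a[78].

We have a[0] = 18,  a[1] = 1,  a[2] = 11,  a[3] = 27,  a[4] = 7,  a[5] = 29,  a[6] = 9,  a[7] = 13,  a[8] = 23,  a[9] = 21,  a[10] = 1,  a[11] = 17,  a[12] = 27,  a[13] = 19,  a[14] = 29,  a[15] = 3,  a[16] = 13,  a[17] = 11,  a[18] = 21,  a[19] = 7,  a[20] = 17,  a[21] = 9,  a[22] = 19,  a[23] = 23,  a[24] = 3,  a[25] = 1,  a[26] = 11.
Since (a[25], a[26]) = (a[1], a[2]) = (1, 11) (two consecutive terms determine the rest), the sequence is eventually periodic: after a pre-period of length 1 it cycles with period 24.
For k ≥ 1, a[k] depends only on (k - 1) mod 24. (78 - 1) mod 24 = 5, so a[78] = a[6] = 9.

9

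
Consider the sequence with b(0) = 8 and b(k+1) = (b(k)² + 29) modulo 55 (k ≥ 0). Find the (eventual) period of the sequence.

3

Listing terms: b(0) = 8, b(1) = 38, b(2) = 43, b(3) = 8.
The sequence repeats with period 3.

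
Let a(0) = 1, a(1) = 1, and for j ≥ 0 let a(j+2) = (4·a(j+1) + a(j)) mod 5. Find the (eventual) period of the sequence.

We have a(0) = 1, a(1) = 1, a(2) = 0, a(3) = 1, a(4) = 4, a(5) = 2, a(6) = 2, a(7) = 0, a(8) = 2, a(9) = 3, a(10) = 4, a(11) = 4, a(12) = 0, a(13) = 4, a(14) = 1, a(15) = 3, a(16) = 3, a(17) = 0, a(18) = 3, a(19) = 2, a(20) = 1, a(21) = 1.
The sequence repeats with period 20.

20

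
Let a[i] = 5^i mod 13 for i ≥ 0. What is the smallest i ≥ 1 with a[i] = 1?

We have a[0] = 1,  a[1] = 5,  a[2] = 12,  a[3] = 8,  a[4] = 1.
Since a[4] = a[0] = 1, the sequence is periodic with period 4.
The value 1 next appears (with i ≥ 1) at a[4].

4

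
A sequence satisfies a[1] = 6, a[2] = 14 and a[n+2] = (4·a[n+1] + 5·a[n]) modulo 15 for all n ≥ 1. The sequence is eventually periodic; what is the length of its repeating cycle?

6

Listing terms: a[1] = 6, a[2] = 14, a[3] = 11, a[4] = 9, a[5] = 1, a[6] = 4, a[7] = 6, a[8] = 14.
Since (a[7], a[8]) = (a[1], a[2]) = (6, 14) (two consecutive terms determine the rest), the sequence is periodic with period 6.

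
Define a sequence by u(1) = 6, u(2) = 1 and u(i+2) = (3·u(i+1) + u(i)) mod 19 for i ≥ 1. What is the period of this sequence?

u(1) = 6,  u(2) = 1,  u(3) = 9,  u(4) = 9,  u(5) = 17,  u(6) = 3,  u(7) = 7,  u(8) = 5,  u(9) = 3,  u(10) = 14,  u(11) = 7,  u(12) = 16,  u(13) = 17,  u(14) = 10,  u(15) = 9,  u(16) = 18,  u(17) = 6,  u(18) = 17,  u(19) = 0,  u(20) = 17,  u(21) = 13,  u(22) = 18,  u(23) = 10,  u(24) = 10,  u(25) = 2,  u(26) = 16,  u(27) = 12,  u(28) = 14,  u(29) = 16,  u(30) = 5,  u(31) = 12,  u(32) = 3,  u(33) = 2,  u(34) = 9,  u(35) = 10,  u(36) = 1,  u(37) = 13,  u(38) = 2,  u(39) = 0,  u(40) = 2,  u(41) = 6,  u(42) = 1.
The sequence repeats with period 40.

40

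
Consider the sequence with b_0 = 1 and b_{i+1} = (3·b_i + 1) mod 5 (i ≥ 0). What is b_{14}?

Listing terms: b_0 = 1, b_1 = 4, b_2 = 3, b_3 = 0, b_4 = 1.
The sequence repeats with period 4.
So b_{14} = b_{0 + ((14-0) mod 4)} = b_2 = 3.

3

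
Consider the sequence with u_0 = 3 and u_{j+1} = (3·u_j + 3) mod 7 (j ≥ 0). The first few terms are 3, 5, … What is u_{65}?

0

u_0 = 3; u_1 = 5; u_2 = 4; u_3 = 1; u_4 = 6; u_5 = 0; u_6 = 3.
Since u_6 = u_0 = 3, the sequence is periodic with period 6.
So u_{65} = u_{0 + ((65-0) mod 6)} = u_5 = 0.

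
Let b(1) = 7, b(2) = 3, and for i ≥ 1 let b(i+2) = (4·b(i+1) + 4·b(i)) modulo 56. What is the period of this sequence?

6

Computing terms: b(1) = 7, b(2) = 3, b(3) = 40, b(4) = 4, b(5) = 8, b(6) = 48, b(7) = 0, b(8) = 24, b(9) = 40, b(10) = 32, b(11) = 8, b(12) = 48.
Since (b(11), b(12)) = (b(5), b(6)) = (8, 48) (two consecutive terms determine the rest), the sequence is eventually periodic: after a pre-period of length 4 it cycles with period 6.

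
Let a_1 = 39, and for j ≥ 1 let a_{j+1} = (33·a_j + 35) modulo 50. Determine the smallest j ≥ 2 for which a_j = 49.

a_1 = 39, a_2 = 22, a_3 = 11, a_4 = 48, a_5 = 19, a_6 = 12, a_7 = 31, a_8 = 8, a_9 = 49, a_{10} = 2, a_{11} = 1, a_{12} = 18, a_{13} = 29, a_{14} = 42, a_{15} = 21, a_{16} = 28, a_{17} = 9, a_{18} = 32, a_{19} = 41, a_{20} = 38, a_{21} = 39.
The sequence repeats with period 20.
The value 49 first appears (with j ≥ 2) at a_9.

9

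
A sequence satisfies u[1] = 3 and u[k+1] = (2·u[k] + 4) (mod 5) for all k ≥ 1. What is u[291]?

We have u[1] = 3; u[2] = 0; u[3] = 4; u[4] = 2; u[5] = 3.
Since u[5] = u[1] = 3, the sequence is periodic with period 4.
(291 - 1) mod 4 = 2, so u[291] = u[3] = 4.

4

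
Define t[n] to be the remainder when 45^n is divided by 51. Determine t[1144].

Computing terms: t[0] = 1; t[1] = 45; t[2] = 36; t[3] = 39; t[4] = 21; t[5] = 27; t[6] = 42; t[7] = 3; t[8] = 33; t[9] = 6; t[10] = 15; t[11] = 12; t[12] = 30; t[13] = 24; t[14] = 9; t[15] = 48; t[16] = 18; t[17] = 45.
Since t[17] = t[1] = 45, the sequence is eventually periodic: after a pre-period of length 1 it cycles with period 16.
For n ≥ 1, t[n] depends only on (n - 1) mod 16. (1144 - 1) mod 16 = 7, so t[1144] = t[8] = 33.

33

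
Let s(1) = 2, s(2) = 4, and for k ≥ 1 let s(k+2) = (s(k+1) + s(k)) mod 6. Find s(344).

Computing terms: s(1) = 2,  s(2) = 4,  s(3) = 0,  s(4) = 4,  s(5) = 4,  s(6) = 2,  s(7) = 0,  s(8) = 2,  s(9) = 2,  s(10) = 4.
The sequence repeats with period 8.
So s(344) = s(1 + ((344-1) mod 8)) = s(8) = 2.

2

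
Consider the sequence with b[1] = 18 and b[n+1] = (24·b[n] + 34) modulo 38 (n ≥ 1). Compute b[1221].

2

Computing terms: b[1] = 18,  b[2] = 10,  b[3] = 8,  b[4] = 36,  b[5] = 24,  b[6] = 2,  b[7] = 6,  b[8] = 26,  b[9] = 12,  b[10] = 18.
The sequence repeats with period 9.
So b[1221] = b[1 + ((1221-1) mod 9)] = b[6] = 2.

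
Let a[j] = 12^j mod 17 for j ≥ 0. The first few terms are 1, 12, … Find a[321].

Computing terms: a[0] = 1, a[1] = 12, a[2] = 8, a[3] = 11, a[4] = 13, a[5] = 3, a[6] = 2, a[7] = 7, a[8] = 16, a[9] = 5, a[10] = 9, a[11] = 6, a[12] = 4, a[13] = 14, a[14] = 15, a[15] = 10, a[16] = 1.
The sequence repeats with period 16.
So a[321] = a[0 + ((321-0) mod 16)] = a[1] = 12.

12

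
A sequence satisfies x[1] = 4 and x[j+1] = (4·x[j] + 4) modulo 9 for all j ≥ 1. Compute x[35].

8

x[1] = 4,  x[2] = 2,  x[3] = 3,  x[4] = 7,  x[5] = 5,  x[6] = 6,  x[7] = 1,  x[8] = 8,  x[9] = 0,  x[10] = 4.
The sequence repeats with period 9.
(35 - 1) mod 9 = 7, so x[35] = x[8] = 8.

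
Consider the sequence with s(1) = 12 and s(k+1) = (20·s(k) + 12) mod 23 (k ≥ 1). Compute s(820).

We have s(1) = 12; s(2) = 22; s(3) = 15; s(4) = 13; s(5) = 19; s(6) = 1; s(7) = 9; s(8) = 8; s(9) = 11; s(10) = 2; s(11) = 6; s(12) = 17; s(13) = 7; s(14) = 14; s(15) = 16; s(16) = 10; s(17) = 5; s(18) = 20; s(19) = 21; s(20) = 18; s(21) = 4; s(22) = 0; s(23) = 12.
Since s(23) = s(1) = 12, the sequence is periodic with period 22.
So s(820) = s(1 + ((820-1) mod 22)) = s(6) = 1.

1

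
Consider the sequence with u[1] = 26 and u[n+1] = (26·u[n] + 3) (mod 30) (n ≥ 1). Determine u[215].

23

u[1] = 26; u[2] = 19; u[3] = 17; u[4] = 25; u[5] = 23; u[6] = 1; u[7] = 29; u[8] = 7; u[9] = 5; u[10] = 13; u[11] = 11; u[12] = 19.
Since u[12] = u[2] = 19, the sequence is eventually periodic: after a pre-period of length 1 it cycles with period 10.
For n ≥ 2, u[n] depends only on (n - 2) mod 10. (215 - 2) mod 10 = 3, so u[215] = u[5] = 23.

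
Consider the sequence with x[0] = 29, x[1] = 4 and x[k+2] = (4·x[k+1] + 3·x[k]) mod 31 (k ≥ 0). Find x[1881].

0

Listing terms: x[0] = 29,  x[1] = 4,  x[2] = 10,  x[3] = 21,  x[4] = 21,  x[5] = 23,  x[6] = 0,  x[7] = 7,  x[8] = 28,  x[9] = 9,  x[10] = 27,  x[11] = 11,  x[12] = 1,  x[13] = 6,  x[14] = 27,  x[15] = 2,  x[16] = 27,  x[17] = 21,  x[18] = 10,  x[19] = 10,  x[20] = 8,  x[21] = 0,  x[22] = 24,  x[23] = 3,  x[24] = 22,  x[25] = 4,  x[26] = 20,  x[27] = 30,  x[28] = 25,  x[29] = 4,  x[30] = 29,  x[31] = 4.
Since (x[30], x[31]) = (x[0], x[1]) = (29, 4) (two consecutive terms determine the rest), the sequence is periodic with period 30.
(1881 - 0) mod 30 = 21, so x[1881] = x[21] = 0.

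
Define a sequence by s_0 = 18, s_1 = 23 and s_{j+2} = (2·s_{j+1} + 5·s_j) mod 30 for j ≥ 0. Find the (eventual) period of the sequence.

12

Listing terms: s_0 = 18,  s_1 = 23,  s_2 = 16,  s_3 = 27,  s_4 = 14,  s_5 = 13,  s_6 = 6,  s_7 = 17,  s_8 = 4,  s_9 = 3,  s_{10} = 26,  s_{11} = 7,  s_{12} = 24,  s_{13} = 23,  s_{14} = 16.
Since (s_{13}, s_{14}) = (s_1, s_2) = (23, 16) (two consecutive terms determine the rest), the sequence is eventually periodic: after a pre-period of length 1 it cycles with period 12.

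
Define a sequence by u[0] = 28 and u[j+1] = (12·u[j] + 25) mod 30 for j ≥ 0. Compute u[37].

1

Computing terms: u[0] = 28, u[1] = 1, u[2] = 7, u[3] = 19, u[4] = 13, u[5] = 1.
Since u[5] = u[1] = 1, the sequence is eventually periodic: after a pre-period of length 1 it cycles with period 4.
For j ≥ 1, u[j] depends only on (j - 1) mod 4. (37 - 1) mod 4 = 0, so u[37] = u[1] = 1.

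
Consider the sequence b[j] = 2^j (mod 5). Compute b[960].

1

Listing terms: b[1] = 2,  b[2] = 4,  b[3] = 3,  b[4] = 1,  b[5] = 2.
Since b[5] = b[1] = 2, the sequence is periodic with period 4.
So b[960] = b[1 + ((960-1) mod 4)] = b[4] = 1.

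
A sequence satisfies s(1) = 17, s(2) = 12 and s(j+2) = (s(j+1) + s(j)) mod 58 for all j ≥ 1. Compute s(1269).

Listing terms: s(1) = 17; s(2) = 12; s(3) = 29; s(4) = 41; s(5) = 12; s(6) = 53; s(7) = 7; s(8) = 2; s(9) = 9; s(10) = 11; s(11) = 20; s(12) = 31; s(13) = 51; s(14) = 24; s(15) = 17; s(16) = 41; s(17) = 0; s(18) = 41; s(19) = 41; s(20) = 24; s(21) = 7; s(22) = 31; s(23) = 38; s(24) = 11; s(25) = 49; s(26) = 2; s(27) = 51; s(28) = 53; s(29) = 46; s(30) = 41; s(31) = 29; s(32) = 12; s(33) = 41; s(34) = 53; s(35) = 36; s(36) = 31; s(37) = 9; s(38) = 40; s(39) = 49; s(40) = 31; s(41) = 22; s(42) = 53; s(43) = 17; s(44) = 12.
The sequence repeats with period 42.
So s(1269) = s(1 + ((1269-1) mod 42)) = s(9) = 9.

9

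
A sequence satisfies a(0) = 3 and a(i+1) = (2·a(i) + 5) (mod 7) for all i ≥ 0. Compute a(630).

Computing terms: a(0) = 3,  a(1) = 4,  a(2) = 6,  a(3) = 3.
Since a(3) = a(0) = 3, the sequence is periodic with period 3.
So a(630) = a(0 + ((630-0) mod 3)) = a(0) = 3.

3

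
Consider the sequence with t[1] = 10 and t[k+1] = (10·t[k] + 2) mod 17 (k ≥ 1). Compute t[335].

6

Computing terms: t[1] = 10; t[2] = 0; t[3] = 2; t[4] = 5; t[5] = 1; t[6] = 12; t[7] = 3; t[8] = 15; t[9] = 16; t[10] = 9; t[11] = 7; t[12] = 4; t[13] = 8; t[14] = 14; t[15] = 6; t[16] = 11; t[17] = 10.
The sequence repeats with period 16.
(335 - 1) mod 16 = 14, so t[335] = t[15] = 6.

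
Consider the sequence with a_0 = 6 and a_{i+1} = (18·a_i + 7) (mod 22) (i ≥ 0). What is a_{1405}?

21

Listing terms: a_0 = 6,  a_1 = 5,  a_2 = 9,  a_3 = 15,  a_4 = 13,  a_5 = 21,  a_6 = 11,  a_7 = 7,  a_8 = 1,  a_9 = 3,  a_{10} = 17,  a_{11} = 5.
Since a_{11} = a_1 = 5, the sequence is eventually periodic: after a pre-period of length 1 it cycles with period 10.
For i ≥ 1, a_i depends only on (i - 1) mod 10. (1405 - 1) mod 10 = 4, so a_{1405} = a_5 = 21.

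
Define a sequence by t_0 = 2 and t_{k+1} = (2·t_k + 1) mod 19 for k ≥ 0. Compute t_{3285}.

t_0 = 2; t_1 = 5; t_2 = 11; t_3 = 4; t_4 = 9; t_5 = 0; t_6 = 1; t_7 = 3; t_8 = 7; t_9 = 15; t_{10} = 12; t_{11} = 6; t_{12} = 13; t_{13} = 8; t_{14} = 17; t_{15} = 16; t_{16} = 14; t_{17} = 10; t_{18} = 2.
Since t_{18} = t_0 = 2, the sequence is periodic with period 18.
(3285 - 0) mod 18 = 9, so t_{3285} = t_9 = 15.

15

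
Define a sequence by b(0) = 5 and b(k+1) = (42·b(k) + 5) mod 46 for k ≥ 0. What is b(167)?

Listing terms: b(0) = 5, b(1) = 31, b(2) = 19, b(3) = 21, b(4) = 13, b(5) = 45, b(6) = 9, b(7) = 15, b(8) = 37, b(9) = 41, b(10) = 25, b(11) = 43, b(12) = 17, b(13) = 29, b(14) = 27, b(15) = 35, b(16) = 3, b(17) = 39, b(18) = 33, b(19) = 11, b(20) = 7, b(21) = 23, b(22) = 5.
Since b(22) = b(0) = 5, the sequence is periodic with period 22.
(167 - 0) mod 22 = 13, so b(167) = b(13) = 29.

29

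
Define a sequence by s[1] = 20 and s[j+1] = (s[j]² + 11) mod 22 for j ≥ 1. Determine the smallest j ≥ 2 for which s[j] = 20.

5

Listing terms: s[1] = 20,  s[2] = 15,  s[3] = 16,  s[4] = 3,  s[5] = 20.
The sequence repeats with period 4.
The value 20 next appears (with j ≥ 2) at s[5].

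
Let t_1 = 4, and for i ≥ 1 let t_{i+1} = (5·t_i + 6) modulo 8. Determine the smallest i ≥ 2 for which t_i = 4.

We have t_1 = 4,  t_2 = 2,  t_3 = 0,  t_4 = 6,  t_5 = 4.
Since t_5 = t_1 = 4, the sequence is periodic with period 4.
The value 4 next appears (with i ≥ 2) at t_5.

5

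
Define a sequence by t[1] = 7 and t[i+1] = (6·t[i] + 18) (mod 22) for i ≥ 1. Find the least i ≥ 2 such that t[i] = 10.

Listing terms: t[1] = 7,  t[2] = 16,  t[3] = 4,  t[4] = 20,  t[5] = 6,  t[6] = 10,  t[7] = 12,  t[8] = 2,  t[9] = 8,  t[10] = 0,  t[11] = 18,  t[12] = 16.
Since t[12] = t[2] = 16, the sequence is eventually periodic: after a pre-period of length 1 it cycles with period 10.
The value 10 first appears (with i ≥ 2) at t[6].

6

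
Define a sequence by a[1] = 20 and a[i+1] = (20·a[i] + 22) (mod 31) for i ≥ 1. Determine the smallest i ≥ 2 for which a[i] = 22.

6

Computing terms: a[1] = 20,  a[2] = 19,  a[3] = 30,  a[4] = 2,  a[5] = 0,  a[6] = 22,  a[7] = 28,  a[8] = 24,  a[9] = 6,  a[10] = 18,  a[11] = 10,  a[12] = 5,  a[13] = 29,  a[14] = 13,  a[15] = 3,  a[16] = 20.
The sequence repeats with period 15.
The value 22 first appears (with i ≥ 2) at a[6].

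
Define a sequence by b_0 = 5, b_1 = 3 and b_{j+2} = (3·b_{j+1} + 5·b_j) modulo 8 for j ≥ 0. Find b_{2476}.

1

Listing terms: b_0 = 5,  b_1 = 3,  b_2 = 2,  b_3 = 5,  b_4 = 1,  b_5 = 4,  b_6 = 1,  b_7 = 7,  b_8 = 2,  b_9 = 1,  b_{10} = 5,  b_{11} = 4,  b_{12} = 5,  b_{13} = 3.
The sequence repeats with period 12.
(2476 - 0) mod 12 = 4, so b_{2476} = b_4 = 1.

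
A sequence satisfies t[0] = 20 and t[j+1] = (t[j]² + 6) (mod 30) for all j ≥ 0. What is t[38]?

22

We have t[0] = 20,  t[1] = 16,  t[2] = 22,  t[3] = 10,  t[4] = 16.
Since t[4] = t[1] = 16, the sequence is eventually periodic: after a pre-period of length 1 it cycles with period 3.
For j ≥ 1, t[j] depends only on (j - 1) mod 3. (38 - 1) mod 3 = 1, so t[38] = t[2] = 22.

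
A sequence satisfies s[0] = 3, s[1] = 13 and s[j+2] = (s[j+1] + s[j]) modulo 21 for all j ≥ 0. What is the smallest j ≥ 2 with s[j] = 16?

2

Computing terms: s[0] = 3; s[1] = 13; s[2] = 16; s[3] = 8; s[4] = 3; s[5] = 11; s[6] = 14; s[7] = 4; s[8] = 18; s[9] = 1; s[10] = 19; s[11] = 20; s[12] = 18; s[13] = 17; s[14] = 14; s[15] = 10; s[16] = 3; s[17] = 13.
The sequence repeats with period 16.
The value 16 first appears (with j ≥ 2) at s[2].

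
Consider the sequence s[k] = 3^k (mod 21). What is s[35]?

Computing terms: s[1] = 3, s[2] = 9, s[3] = 6, s[4] = 18, s[5] = 12, s[6] = 15, s[7] = 3.
Since s[7] = s[1] = 3, the sequence is periodic with period 6.
(35 - 1) mod 6 = 4, so s[35] = s[5] = 12.

12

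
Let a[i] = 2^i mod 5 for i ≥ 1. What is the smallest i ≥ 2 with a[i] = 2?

5

We have a[1] = 2; a[2] = 4; a[3] = 3; a[4] = 1; a[5] = 2.
Since a[5] = a[1] = 2, the sequence is periodic with period 4.
The value 2 next appears (with i ≥ 2) at a[5].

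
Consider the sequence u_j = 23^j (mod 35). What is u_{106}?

Listing terms: u_0 = 1; u_1 = 23; u_2 = 4; u_3 = 22; u_4 = 16; u_5 = 18; u_6 = 29; u_7 = 2; u_8 = 11; u_9 = 8; u_{10} = 9; u_{11} = 32; u_{12} = 1.
The sequence repeats with period 12.
So u_{106} = u_{0 + ((106-0) mod 12)} = u_{10} = 9.

9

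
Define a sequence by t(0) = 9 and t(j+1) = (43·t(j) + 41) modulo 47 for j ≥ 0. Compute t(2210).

t(0) = 9; t(1) = 5; t(2) = 21; t(3) = 4; t(4) = 25; t(5) = 35; t(6) = 42; t(7) = 14; t(8) = 32; t(9) = 7; t(10) = 13; t(11) = 36; t(12) = 38; t(13) = 30; t(14) = 15; t(15) = 28; t(16) = 23; t(17) = 43; t(18) = 10; t(19) = 1; t(20) = 37; t(21) = 34; t(22) = 46; t(23) = 45; t(24) = 2; t(25) = 33; t(26) = 3; t(27) = 29; t(28) = 19; t(29) = 12; t(30) = 40; t(31) = 22; t(32) = 0; t(33) = 41; t(34) = 18; t(35) = 16; t(36) = 24; t(37) = 39; t(38) = 26; t(39) = 31; t(40) = 11; t(41) = 44; t(42) = 6; t(43) = 17; t(44) = 20; t(45) = 8; t(46) = 9.
The sequence repeats with period 46.
So t(2210) = t(0 + ((2210-0) mod 46)) = t(2) = 21.

21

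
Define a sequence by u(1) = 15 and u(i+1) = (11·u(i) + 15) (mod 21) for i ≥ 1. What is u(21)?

Listing terms: u(1) = 15, u(2) = 12, u(3) = 0, u(4) = 15.
Since u(4) = u(1) = 15, the sequence is periodic with period 3.
(21 - 1) mod 3 = 2, so u(21) = u(3) = 0.

0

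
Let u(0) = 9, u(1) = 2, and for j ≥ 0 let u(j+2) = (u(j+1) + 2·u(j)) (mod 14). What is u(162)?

Listing terms: u(0) = 9,  u(1) = 2,  u(2) = 6,  u(3) = 10,  u(4) = 8,  u(5) = 0,  u(6) = 2,  u(7) = 2,  u(8) = 6.
Since (u(7), u(8)) = (u(1), u(2)) = (2, 6) (two consecutive terms determine the rest), the sequence is eventually periodic: after a pre-period of length 1 it cycles with period 6.
For j ≥ 1, u(j) depends only on (j - 1) mod 6. (162 - 1) mod 6 = 5, so u(162) = u(6) = 2.

2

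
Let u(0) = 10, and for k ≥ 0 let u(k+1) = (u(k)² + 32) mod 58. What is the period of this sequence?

Computing terms: u(0) = 10, u(1) = 16, u(2) = 56, u(3) = 36, u(4) = 52, u(5) = 10.
Since u(5) = u(0) = 10, the sequence is periodic with period 5.

5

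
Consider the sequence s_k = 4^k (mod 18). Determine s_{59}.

s_1 = 4,  s_2 = 16,  s_3 = 10,  s_4 = 4.
The sequence repeats with period 3.
(59 - 1) mod 3 = 1, so s_{59} = s_2 = 16.

16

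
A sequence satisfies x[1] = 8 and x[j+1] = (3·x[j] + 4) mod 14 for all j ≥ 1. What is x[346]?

2

Listing terms: x[1] = 8; x[2] = 0; x[3] = 4; x[4] = 2; x[5] = 10; x[6] = 6; x[7] = 8.
The sequence repeats with period 6.
So x[346] = x[1 + ((346-1) mod 6)] = x[4] = 2.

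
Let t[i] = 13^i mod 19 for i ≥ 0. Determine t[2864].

17

Computing terms: t[0] = 1, t[1] = 13, t[2] = 17, t[3] = 12, t[4] = 4, t[5] = 14, t[6] = 11, t[7] = 10, t[8] = 16, t[9] = 18, t[10] = 6, t[11] = 2, t[12] = 7, t[13] = 15, t[14] = 5, t[15] = 8, t[16] = 9, t[17] = 3, t[18] = 1.
The sequence repeats with period 18.
(2864 - 0) mod 18 = 2, so t[2864] = t[2] = 17.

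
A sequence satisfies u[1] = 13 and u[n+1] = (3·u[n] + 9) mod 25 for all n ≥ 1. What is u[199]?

We have u[1] = 13, u[2] = 23, u[3] = 3, u[4] = 18, u[5] = 13.
Since u[5] = u[1] = 13, the sequence is periodic with period 4.
(199 - 1) mod 4 = 2, so u[199] = u[3] = 3.

3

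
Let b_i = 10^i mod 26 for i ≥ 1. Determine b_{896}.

b_1 = 10, b_2 = 22, b_3 = 12, b_4 = 16, b_5 = 4, b_6 = 14, b_7 = 10.
Since b_7 = b_1 = 10, the sequence is periodic with period 6.
So b_{896} = b_{1 + ((896-1) mod 6)} = b_2 = 22.

22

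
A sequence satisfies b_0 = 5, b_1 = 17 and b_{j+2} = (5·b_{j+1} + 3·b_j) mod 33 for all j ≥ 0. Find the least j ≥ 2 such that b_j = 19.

b_0 = 5, b_1 = 17, b_2 = 1, b_3 = 23, b_4 = 19, b_5 = 32, b_6 = 19, b_7 = 26, b_8 = 22, b_9 = 23, b_{10} = 16, b_{11} = 17, b_{12} = 1.
Since (b_{11}, b_{12}) = (b_1, b_2) = (17, 1) (two consecutive terms determine the rest), the sequence is eventually periodic: after a pre-period of length 1 it cycles with period 10.
The value 19 first appears (with j ≥ 2) at b_4.

4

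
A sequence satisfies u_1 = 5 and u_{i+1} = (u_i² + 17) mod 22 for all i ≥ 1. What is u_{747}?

Listing terms: u_1 = 5,  u_2 = 20,  u_3 = 21,  u_4 = 18,  u_5 = 11,  u_6 = 6,  u_7 = 9,  u_8 = 10,  u_9 = 7,  u_{10} = 0,  u_{11} = 17,  u_{12} = 20.
Since u_{12} = u_2 = 20, the sequence is eventually periodic: after a pre-period of length 1 it cycles with period 10.
For i ≥ 2, u_i depends only on (i - 2) mod 10. (747 - 2) mod 10 = 5, so u_{747} = u_7 = 9.

9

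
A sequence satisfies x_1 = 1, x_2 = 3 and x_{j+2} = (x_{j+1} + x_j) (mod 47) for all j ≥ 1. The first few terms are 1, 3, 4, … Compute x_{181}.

We have x_1 = 1, x_2 = 3, x_3 = 4, x_4 = 7, x_5 = 11, x_6 = 18, x_7 = 29, x_8 = 0, x_9 = 29, x_{10} = 29, x_{11} = 11, x_{12} = 40, x_{13} = 4, x_{14} = 44, x_{15} = 1, x_{16} = 45, x_{17} = 46, x_{18} = 44, x_{19} = 43, x_{20} = 40, x_{21} = 36, x_{22} = 29, x_{23} = 18, x_{24} = 0, x_{25} = 18, x_{26} = 18, x_{27} = 36, x_{28} = 7, x_{29} = 43, x_{30} = 3, x_{31} = 46, x_{32} = 2, x_{33} = 1, x_{34} = 3.
Since (x_{33}, x_{34}) = (x_1, x_2) = (1, 3) (two consecutive terms determine the rest), the sequence is periodic with period 32.
So x_{181} = x_{1 + ((181-1) mod 32)} = x_{21} = 36.

36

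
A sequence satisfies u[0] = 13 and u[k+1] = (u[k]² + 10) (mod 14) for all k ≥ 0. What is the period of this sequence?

3

Listing terms: u[0] = 13,  u[1] = 11,  u[2] = 5,  u[3] = 7,  u[4] = 3,  u[5] = 5.
Since u[5] = u[2] = 5, the sequence is eventually periodic: after a pre-period of length 2 it cycles with period 3.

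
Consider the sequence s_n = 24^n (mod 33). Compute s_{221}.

24

Computing terms: s_0 = 1, s_1 = 24, s_2 = 15, s_3 = 30, s_4 = 27, s_5 = 21, s_6 = 9, s_7 = 18, s_8 = 3, s_9 = 6, s_{10} = 12, s_{11} = 24.
Since s_{11} = s_1 = 24, the sequence is eventually periodic: after a pre-period of length 1 it cycles with period 10.
For n ≥ 1, s_n depends only on (n - 1) mod 10. (221 - 1) mod 10 = 0, so s_{221} = s_1 = 24.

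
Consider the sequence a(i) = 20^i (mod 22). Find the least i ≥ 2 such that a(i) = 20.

6

Computing terms: a(1) = 20,  a(2) = 4,  a(3) = 14,  a(4) = 16,  a(5) = 12,  a(6) = 20.
The sequence repeats with period 5.
The value 20 next appears (with i ≥ 2) at a(6).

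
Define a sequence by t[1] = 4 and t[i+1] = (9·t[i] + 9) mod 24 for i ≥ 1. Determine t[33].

We have t[1] = 4, t[2] = 21, t[3] = 6, t[4] = 15, t[5] = 0, t[6] = 9, t[7] = 18, t[8] = 3, t[9] = 12, t[10] = 21.
Since t[10] = t[2] = 21, the sequence is eventually periodic: after a pre-period of length 1 it cycles with period 8.
For i ≥ 2, t[i] depends only on (i - 2) mod 8. (33 - 2) mod 8 = 7, so t[33] = t[9] = 12.

12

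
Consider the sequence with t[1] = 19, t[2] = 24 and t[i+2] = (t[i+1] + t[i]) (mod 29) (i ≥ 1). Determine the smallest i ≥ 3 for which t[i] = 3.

Computing terms: t[1] = 19; t[2] = 24; t[3] = 14; t[4] = 9; t[5] = 23; t[6] = 3; t[7] = 26; t[8] = 0; t[9] = 26; t[10] = 26; t[11] = 23; t[12] = 20; t[13] = 14; t[14] = 5; t[15] = 19; t[16] = 24.
The sequence repeats with period 14.
The value 3 first appears (with i ≥ 3) at t[6].

6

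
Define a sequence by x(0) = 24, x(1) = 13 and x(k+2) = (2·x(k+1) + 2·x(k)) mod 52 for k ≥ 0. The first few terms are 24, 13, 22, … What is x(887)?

x(0) = 24, x(1) = 13, x(2) = 22, x(3) = 18, x(4) = 28, x(5) = 40, x(6) = 32, x(7) = 40, x(8) = 40, x(9) = 4, x(10) = 36, x(11) = 28, x(12) = 24, x(13) = 0, x(14) = 48, x(15) = 44, x(16) = 28, x(17) = 40.
Since (x(16), x(17)) = (x(4), x(5)) = (28, 40) (two consecutive terms determine the rest), the sequence is eventually periodic: after a pre-period of length 4 it cycles with period 12.
For k ≥ 4, x(k) depends only on (k - 4) mod 12. (887 - 4) mod 12 = 7, so x(887) = x(11) = 28.

28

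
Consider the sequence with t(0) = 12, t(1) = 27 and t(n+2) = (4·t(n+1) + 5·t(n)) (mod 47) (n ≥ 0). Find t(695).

t(0) = 12,  t(1) = 27,  t(2) = 27,  t(3) = 8,  t(4) = 26,  t(5) = 3,  t(6) = 1,  t(7) = 19,  t(8) = 34,  t(9) = 43,  t(10) = 13,  t(11) = 32,  t(12) = 5,  t(13) = 39,  t(14) = 40,  t(15) = 26,  t(16) = 22,  t(17) = 30,  t(18) = 42,  t(19) = 36,  t(20) = 25,  t(21) = 45,  t(22) = 23,  t(23) = 35,  t(24) = 20,  t(25) = 20,  t(26) = 39,  t(27) = 21,  t(28) = 44,  t(29) = 46,  t(30) = 28,  t(31) = 13,  t(32) = 4,  t(33) = 34,  t(34) = 15,  t(35) = 42,  t(36) = 8,  t(37) = 7,  t(38) = 21,  t(39) = 25,  t(40) = 17,  t(41) = 5,  t(42) = 11,  t(43) = 22,  t(44) = 2,  t(45) = 24,  t(46) = 12,  t(47) = 27.
The sequence repeats with period 46.
So t(695) = t(0 + ((695-0) mod 46)) = t(5) = 3.

3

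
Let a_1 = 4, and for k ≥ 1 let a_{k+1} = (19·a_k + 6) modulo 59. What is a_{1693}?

Listing terms: a_1 = 4, a_2 = 23, a_3 = 30, a_4 = 45, a_5 = 35, a_6 = 22, a_7 = 11, a_8 = 38, a_9 = 20, a_{10} = 32, a_{11} = 24, a_{12} = 49, a_{13} = 52, a_{14} = 50, a_{15} = 12, a_{16} = 57, a_{17} = 27, a_{18} = 47, a_{19} = 14, a_{20} = 36, a_{21} = 41, a_{22} = 18, a_{23} = 53, a_{24} = 10, a_{25} = 19, a_{26} = 13, a_{27} = 17, a_{28} = 34, a_{29} = 3, a_{30} = 4.
The sequence repeats with period 29.
So a_{1693} = a_{1 + ((1693-1) mod 29)} = a_{11} = 24.

24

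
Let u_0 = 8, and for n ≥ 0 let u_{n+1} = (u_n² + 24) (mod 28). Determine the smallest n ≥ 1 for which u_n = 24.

Listing terms: u_0 = 8; u_1 = 4; u_2 = 12; u_3 = 0; u_4 = 24; u_5 = 12.
Since u_5 = u_2 = 12, the sequence is eventually periodic: after a pre-period of length 2 it cycles with period 3.
The value 24 first appears (with n ≥ 1) at u_4.

4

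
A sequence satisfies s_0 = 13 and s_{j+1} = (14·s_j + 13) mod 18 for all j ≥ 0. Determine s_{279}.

Listing terms: s_0 = 13; s_1 = 15; s_2 = 7; s_3 = 3; s_4 = 1; s_5 = 9; s_6 = 13.
Since s_6 = s_0 = 13, the sequence is periodic with period 6.
So s_{279} = s_{0 + ((279-0) mod 6)} = s_3 = 3.

3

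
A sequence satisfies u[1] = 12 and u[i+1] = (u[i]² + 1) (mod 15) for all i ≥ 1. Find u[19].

2

u[1] = 12; u[2] = 10; u[3] = 11; u[4] = 2; u[5] = 5; u[6] = 11.
Since u[6] = u[3] = 11, the sequence is eventually periodic: after a pre-period of length 2 it cycles with period 3.
For i ≥ 3, u[i] depends only on (i - 3) mod 3. (19 - 3) mod 3 = 1, so u[19] = u[4] = 2.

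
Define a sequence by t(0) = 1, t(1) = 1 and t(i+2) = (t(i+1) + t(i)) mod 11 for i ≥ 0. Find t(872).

t(0) = 1,  t(1) = 1,  t(2) = 2,  t(3) = 3,  t(4) = 5,  t(5) = 8,  t(6) = 2,  t(7) = 10,  t(8) = 1,  t(9) = 0,  t(10) = 1,  t(11) = 1.
Since (t(10), t(11)) = (t(0), t(1)) = (1, 1) (two consecutive terms determine the rest), the sequence is periodic with period 10.
So t(872) = t(0 + ((872-0) mod 10)) = t(2) = 2.

2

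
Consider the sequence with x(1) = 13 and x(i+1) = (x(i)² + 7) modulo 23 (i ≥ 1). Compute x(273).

13

We have x(1) = 13; x(2) = 15; x(3) = 2; x(4) = 11; x(5) = 13.
The sequence repeats with period 4.
(273 - 1) mod 4 = 0, so x(273) = x(1) = 13.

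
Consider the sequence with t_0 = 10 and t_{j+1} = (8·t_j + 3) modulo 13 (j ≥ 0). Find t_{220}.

Listing terms: t_0 = 10,  t_1 = 5,  t_2 = 4,  t_3 = 9,  t_4 = 10.
Since t_4 = t_0 = 10, the sequence is periodic with period 4.
(220 - 0) mod 4 = 0, so t_{220} = t_0 = 10.

10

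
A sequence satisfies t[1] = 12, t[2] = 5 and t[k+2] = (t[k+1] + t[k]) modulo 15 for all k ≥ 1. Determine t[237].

0

We have t[1] = 12,  t[2] = 5,  t[3] = 2,  t[4] = 7,  t[5] = 9,  t[6] = 1,  t[7] = 10,  t[8] = 11,  t[9] = 6,  t[10] = 2,  t[11] = 8,  t[12] = 10,  t[13] = 3,  t[14] = 13,  t[15] = 1,  t[16] = 14,  t[17] = 0,  t[18] = 14,  t[19] = 14,  t[20] = 13,  t[21] = 12,  t[22] = 10,  t[23] = 7,  t[24] = 2,  t[25] = 9,  t[26] = 11,  t[27] = 5,  t[28] = 1,  t[29] = 6,  t[30] = 7,  t[31] = 13,  t[32] = 5,  t[33] = 3,  t[34] = 8,  t[35] = 11,  t[36] = 4,  t[37] = 0,  t[38] = 4,  t[39] = 4,  t[40] = 8,  t[41] = 12,  t[42] = 5.
Since (t[41], t[42]) = (t[1], t[2]) = (12, 5) (two consecutive terms determine the rest), the sequence is periodic with period 40.
So t[237] = t[1 + ((237-1) mod 40)] = t[37] = 0.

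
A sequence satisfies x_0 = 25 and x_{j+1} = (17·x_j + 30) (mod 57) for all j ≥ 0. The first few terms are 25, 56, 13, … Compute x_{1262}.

x_0 = 25, x_1 = 56, x_2 = 13, x_3 = 23, x_4 = 22, x_5 = 5, x_6 = 1, x_7 = 47, x_8 = 31, x_9 = 44, x_{10} = 37, x_{11} = 32, x_{12} = 4, x_{13} = 41, x_{14} = 43, x_{15} = 20, x_{16} = 28, x_{17} = 50, x_{18} = 25.
The sequence repeats with period 18.
So x_{1262} = x_{0 + ((1262-0) mod 18)} = x_2 = 13.

13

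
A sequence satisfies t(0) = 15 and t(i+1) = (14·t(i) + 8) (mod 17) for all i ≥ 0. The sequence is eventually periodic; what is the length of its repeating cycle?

We have t(0) = 15, t(1) = 14, t(2) = 0, t(3) = 8, t(4) = 1, t(5) = 5, t(6) = 10, t(7) = 12, t(8) = 6, t(9) = 7, t(10) = 4, t(11) = 13, t(12) = 3, t(13) = 16, t(14) = 11, t(15) = 9, t(16) = 15.
Since t(16) = t(0) = 15, the sequence is periodic with period 16.

16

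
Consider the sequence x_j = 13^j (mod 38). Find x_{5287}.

Listing terms: x_1 = 13,  x_2 = 17,  x_3 = 31,  x_4 = 23,  x_5 = 33,  x_6 = 11,  x_7 = 29,  x_8 = 35,  x_9 = 37,  x_{10} = 25,  x_{11} = 21,  x_{12} = 7,  x_{13} = 15,  x_{14} = 5,  x_{15} = 27,  x_{16} = 9,  x_{17} = 3,  x_{18} = 1,  x_{19} = 13.
Since x_{19} = x_1 = 13, the sequence is periodic with period 18.
So x_{5287} = x_{1 + ((5287-1) mod 18)} = x_{13} = 15.

15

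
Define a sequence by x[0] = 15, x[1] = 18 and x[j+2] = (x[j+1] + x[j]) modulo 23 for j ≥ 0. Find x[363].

18

x[0] = 15,  x[1] = 18,  x[2] = 10,  x[3] = 5,  x[4] = 15,  x[5] = 20,  x[6] = 12,  x[7] = 9,  x[8] = 21,  x[9] = 7,  x[10] = 5,  x[11] = 12,  x[12] = 17,  x[13] = 6,  x[14] = 0,  x[15] = 6,  x[16] = 6,  x[17] = 12,  x[18] = 18,  x[19] = 7,  x[20] = 2,  x[21] = 9,  x[22] = 11,  x[23] = 20,  x[24] = 8,  x[25] = 5,  x[26] = 13,  x[27] = 18,  x[28] = 8,  x[29] = 3,  x[30] = 11,  x[31] = 14,  x[32] = 2,  x[33] = 16,  x[34] = 18,  x[35] = 11,  x[36] = 6,  x[37] = 17,  x[38] = 0,  x[39] = 17,  x[40] = 17,  x[41] = 11,  x[42] = 5,  x[43] = 16,  x[44] = 21,  x[45] = 14,  x[46] = 12,  x[47] = 3,  x[48] = 15,  x[49] = 18.
Since (x[48], x[49]) = (x[0], x[1]) = (15, 18) (two consecutive terms determine the rest), the sequence is periodic with period 48.
So x[363] = x[0 + ((363-0) mod 48)] = x[27] = 18.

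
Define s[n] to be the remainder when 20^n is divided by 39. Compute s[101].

Listing terms: s[1] = 20, s[2] = 10, s[3] = 5, s[4] = 22, s[5] = 11, s[6] = 25, s[7] = 32, s[8] = 16, s[9] = 8, s[10] = 4, s[11] = 2, s[12] = 1, s[13] = 20.
Since s[13] = s[1] = 20, the sequence is periodic with period 12.
(101 - 1) mod 12 = 4, so s[101] = s[5] = 11.

11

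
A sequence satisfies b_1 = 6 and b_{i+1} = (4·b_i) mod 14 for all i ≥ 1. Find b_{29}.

We have b_1 = 6; b_2 = 10; b_3 = 12; b_4 = 6.
Since b_4 = b_1 = 6, the sequence is periodic with period 3.
So b_{29} = b_{1 + ((29-1) mod 3)} = b_2 = 10.

10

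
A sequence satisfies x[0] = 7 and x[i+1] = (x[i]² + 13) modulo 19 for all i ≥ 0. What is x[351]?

We have x[0] = 7,  x[1] = 5,  x[2] = 0,  x[3] = 13,  x[4] = 11,  x[5] = 1,  x[6] = 14,  x[7] = 0.
Since x[7] = x[2] = 0, the sequence is eventually periodic: after a pre-period of length 2 it cycles with period 5.
For i ≥ 2, x[i] depends only on (i - 2) mod 5. (351 - 2) mod 5 = 4, so x[351] = x[6] = 14.

14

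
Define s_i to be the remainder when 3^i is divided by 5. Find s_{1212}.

Listing terms: s_0 = 1,  s_1 = 3,  s_2 = 4,  s_3 = 2,  s_4 = 1.
Since s_4 = s_0 = 1, the sequence is periodic with period 4.
So s_{1212} = s_{0 + ((1212-0) mod 4)} = s_0 = 1.

1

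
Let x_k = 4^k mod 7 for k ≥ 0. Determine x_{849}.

1

x_0 = 1,  x_1 = 4,  x_2 = 2,  x_3 = 1.
The sequence repeats with period 3.
So x_{849} = x_{0 + ((849-0) mod 3)} = x_0 = 1.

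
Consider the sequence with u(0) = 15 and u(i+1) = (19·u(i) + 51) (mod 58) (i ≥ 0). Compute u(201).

Listing terms: u(0) = 15; u(1) = 46; u(2) = 55; u(3) = 52; u(4) = 53; u(5) = 14; u(6) = 27; u(7) = 42; u(8) = 37; u(9) = 0; u(10) = 51; u(11) = 34; u(12) = 1; u(13) = 12; u(14) = 47; u(15) = 16; u(16) = 7; u(17) = 10; u(18) = 9; u(19) = 48; u(20) = 35; u(21) = 20; u(22) = 25; u(23) = 4; u(24) = 11; u(25) = 28; u(26) = 3; u(27) = 50; u(28) = 15.
Since u(28) = u(0) = 15, the sequence is periodic with period 28.
(201 - 0) mod 28 = 5, so u(201) = u(5) = 14.

14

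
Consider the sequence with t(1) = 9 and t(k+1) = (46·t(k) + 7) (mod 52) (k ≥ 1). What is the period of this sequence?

12

We have t(1) = 9,  t(2) = 5,  t(3) = 29,  t(4) = 41,  t(5) = 21,  t(6) = 37,  t(7) = 45,  t(8) = 49,  t(9) = 25,  t(10) = 13,  t(11) = 33,  t(12) = 17,  t(13) = 9.
Since t(13) = t(1) = 9, the sequence is periodic with period 12.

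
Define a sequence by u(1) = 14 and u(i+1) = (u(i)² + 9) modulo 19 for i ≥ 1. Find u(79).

14

u(1) = 14,  u(2) = 15,  u(3) = 6,  u(4) = 7,  u(5) = 1,  u(6) = 10,  u(7) = 14.
The sequence repeats with period 6.
So u(79) = u(1 + ((79-1) mod 6)) = u(1) = 14.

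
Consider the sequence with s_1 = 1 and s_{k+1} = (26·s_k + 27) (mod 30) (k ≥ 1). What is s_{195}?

19

Listing terms: s_1 = 1, s_2 = 23, s_3 = 25, s_4 = 17, s_5 = 19, s_6 = 11, s_7 = 13, s_8 = 5, s_9 = 7, s_{10} = 29, s_{11} = 1.
The sequence repeats with period 10.
So s_{195} = s_{1 + ((195-1) mod 10)} = s_5 = 19.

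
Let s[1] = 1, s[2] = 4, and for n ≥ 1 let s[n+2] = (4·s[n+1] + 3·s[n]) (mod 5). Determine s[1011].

s[1] = 1; s[2] = 4; s[3] = 4; s[4] = 3; s[5] = 4; s[6] = 0; s[7] = 2; s[8] = 3; s[9] = 3; s[10] = 1; s[11] = 3; s[12] = 0; s[13] = 4; s[14] = 1; s[15] = 1; s[16] = 2; s[17] = 1; s[18] = 0; s[19] = 3; s[20] = 2; s[21] = 2; s[22] = 4; s[23] = 2; s[24] = 0; s[25] = 1; s[26] = 4.
The sequence repeats with period 24.
(1011 - 1) mod 24 = 2, so s[1011] = s[3] = 4.

4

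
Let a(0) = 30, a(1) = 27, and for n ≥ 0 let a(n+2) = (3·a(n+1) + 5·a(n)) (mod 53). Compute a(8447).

8

Computing terms: a(0) = 30, a(1) = 27, a(2) = 19, a(3) = 33, a(4) = 35, a(5) = 5, a(6) = 31, a(7) = 12, a(8) = 32, a(9) = 50, a(10) = 45, a(11) = 14, a(12) = 2, a(13) = 23, a(14) = 26, a(15) = 34, a(16) = 20, a(17) = 18, a(18) = 48, a(19) = 22, a(20) = 41, a(21) = 21, a(22) = 3, a(23) = 8, a(24) = 39, a(25) = 51, a(26) = 30, a(27) = 27.
Since (a(26), a(27)) = (a(0), a(1)) = (30, 27) (two consecutive terms determine the rest), the sequence is periodic with period 26.
(8447 - 0) mod 26 = 23, so a(8447) = a(23) = 8.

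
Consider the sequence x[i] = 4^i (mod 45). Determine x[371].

Computing terms: x[0] = 1; x[1] = 4; x[2] = 16; x[3] = 19; x[4] = 31; x[5] = 34; x[6] = 1.
Since x[6] = x[0] = 1, the sequence is periodic with period 6.
(371 - 0) mod 6 = 5, so x[371] = x[5] = 34.

34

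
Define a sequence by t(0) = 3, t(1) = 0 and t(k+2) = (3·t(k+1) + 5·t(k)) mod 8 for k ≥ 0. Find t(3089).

7

t(0) = 3,  t(1) = 0,  t(2) = 7,  t(3) = 5,  t(4) = 2,  t(5) = 7,  t(6) = 7,  t(7) = 0,  t(8) = 3,  t(9) = 1,  t(10) = 2,  t(11) = 3,  t(12) = 3,  t(13) = 0.
Since (t(12), t(13)) = (t(0), t(1)) = (3, 0) (two consecutive terms determine the rest), the sequence is periodic with period 12.
So t(3089) = t(0 + ((3089-0) mod 12)) = t(5) = 7.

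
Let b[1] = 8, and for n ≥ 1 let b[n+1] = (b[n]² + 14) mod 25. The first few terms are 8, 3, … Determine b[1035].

We have b[1] = 8; b[2] = 3; b[3] = 23; b[4] = 18; b[5] = 13; b[6] = 8.
Since b[6] = b[1] = 8, the sequence is periodic with period 5.
So b[1035] = b[1 + ((1035-1) mod 5)] = b[5] = 13.

13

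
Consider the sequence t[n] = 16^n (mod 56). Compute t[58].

16

Listing terms: t[0] = 1; t[1] = 16; t[2] = 32; t[3] = 8; t[4] = 16.
Since t[4] = t[1] = 16, the sequence is eventually periodic: after a pre-period of length 1 it cycles with period 3.
For n ≥ 1, t[n] depends only on (n - 1) mod 3. (58 - 1) mod 3 = 0, so t[58] = t[1] = 16.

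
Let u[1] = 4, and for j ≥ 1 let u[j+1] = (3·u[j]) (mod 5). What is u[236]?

Computing terms: u[1] = 4, u[2] = 2, u[3] = 1, u[4] = 3, u[5] = 4.
The sequence repeats with period 4.
(236 - 1) mod 4 = 3, so u[236] = u[4] = 3.

3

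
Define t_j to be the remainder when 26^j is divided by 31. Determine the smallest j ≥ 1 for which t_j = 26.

1

We have t_0 = 1,  t_1 = 26,  t_2 = 25,  t_3 = 30,  t_4 = 5,  t_5 = 6,  t_6 = 1.
Since t_6 = t_0 = 1, the sequence is periodic with period 6.
The value 26 first appears (with j ≥ 1) at t_1.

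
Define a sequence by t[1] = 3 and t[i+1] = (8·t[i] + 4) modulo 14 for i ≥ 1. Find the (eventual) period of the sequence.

7

Computing terms: t[1] = 3,  t[2] = 0,  t[3] = 4,  t[4] = 8,  t[5] = 12,  t[6] = 2,  t[7] = 6,  t[8] = 10,  t[9] = 0.
Since t[9] = t[2] = 0, the sequence is eventually periodic: after a pre-period of length 1 it cycles with period 7.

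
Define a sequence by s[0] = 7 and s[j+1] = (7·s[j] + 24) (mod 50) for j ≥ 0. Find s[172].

7

We have s[0] = 7,  s[1] = 23,  s[2] = 35,  s[3] = 19,  s[4] = 7.
The sequence repeats with period 4.
So s[172] = s[0 + ((172-0) mod 4)] = s[0] = 7.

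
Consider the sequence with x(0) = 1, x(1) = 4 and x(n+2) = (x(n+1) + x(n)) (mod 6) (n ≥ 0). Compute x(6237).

We have x(0) = 1; x(1) = 4; x(2) = 5; x(3) = 3; x(4) = 2; x(5) = 5; x(6) = 1; x(7) = 0; x(8) = 1; x(9) = 1; x(10) = 2; x(11) = 3; x(12) = 5; x(13) = 2; x(14) = 1; x(15) = 3; x(16) = 4; x(17) = 1; x(18) = 5; x(19) = 0; x(20) = 5; x(21) = 5; x(22) = 4; x(23) = 3; x(24) = 1; x(25) = 4.
The sequence repeats with period 24.
(6237 - 0) mod 24 = 21, so x(6237) = x(21) = 5.

5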